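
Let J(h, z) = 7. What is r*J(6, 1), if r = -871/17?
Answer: -6097/17 ≈ -358.65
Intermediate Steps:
r = -871/17 ≈ -51.235
r*J(6, 1) = -871/17*7 = -6097/17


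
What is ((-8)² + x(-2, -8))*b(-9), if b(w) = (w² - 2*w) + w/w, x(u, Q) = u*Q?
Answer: 8000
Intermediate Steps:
x(u, Q) = Q*u
b(w) = 1 + w² - 2*w (b(w) = (w² - 2*w) + 1 = 1 + w² - 2*w)
((-8)² + x(-2, -8))*b(-9) = ((-8)² - 8*(-2))*(1 + (-9)² - 2*(-9)) = (64 + 16)*(1 + 81 + 18) = 80*100 = 8000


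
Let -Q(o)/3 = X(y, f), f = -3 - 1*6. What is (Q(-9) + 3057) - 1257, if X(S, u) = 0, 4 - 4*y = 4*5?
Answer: 1800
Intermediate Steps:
y = -4 (y = 1 - 5 = -4)
f = -9 (f = -3 - 6 = -9)
Q(o) = 0 (Q(o) = -3*0 = 0)
(Q(-9) + 3057) - 1257 = (0 + 3057) - 1257 = 3057 - 1257 = 1800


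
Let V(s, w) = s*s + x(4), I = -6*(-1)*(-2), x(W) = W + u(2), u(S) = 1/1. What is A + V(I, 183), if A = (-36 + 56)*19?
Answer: 529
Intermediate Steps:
u(S) = 1
x(W) = 1 + W (x(W) = W + 1 = 1 + W)
I = -12 (I = 6*(-2) = -12)
A = 380 (A = 20*19 = 380)
V(s, w) = 5 + s² (V(s, w) = s*s + (1 + 4) = s² + 5 = 5 + s²)
A + V(I, 183) = 380 + (5 + (-12)²) = 380 + (5 + 144) = 380 + 149 = 529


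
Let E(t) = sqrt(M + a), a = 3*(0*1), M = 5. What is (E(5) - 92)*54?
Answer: -4968 + 54*sqrt(5) ≈ -4847.3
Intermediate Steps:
a = 0 (a = 3*0 = 0)
E(t) = sqrt(5) (E(t) = sqrt(5 + 0) = sqrt(5))
(E(5) - 92)*54 = (sqrt(5) - 92)*54 = (-92 + sqrt(5))*54 = -4968 + 54*sqrt(5)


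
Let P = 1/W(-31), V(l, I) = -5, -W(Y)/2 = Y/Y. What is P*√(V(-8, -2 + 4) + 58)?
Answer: -√53/2 ≈ -3.6401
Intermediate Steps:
W(Y) = -2 (W(Y) = -2*Y/Y = -2*1 = -2)
P = -½ (P = 1/(-2) = -½ ≈ -0.50000)
P*√(V(-8, -2 + 4) + 58) = -√(-5 + 58)/2 = -√53/2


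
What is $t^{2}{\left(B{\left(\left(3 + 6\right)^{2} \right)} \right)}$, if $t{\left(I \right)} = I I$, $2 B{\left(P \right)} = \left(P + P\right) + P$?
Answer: $\frac{3486784401}{16} \approx 2.1792 \cdot 10^{8}$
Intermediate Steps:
$B{\left(P \right)} = \frac{3 P}{2}$ ($B{\left(P \right)} = \frac{\left(P + P\right) + P}{2} = \frac{2 P + P}{2} = \frac{3 P}{2}$)
$t{\left(I \right)} = I^{2}$
$t^{2}{\left(B{\left(\left(3 + 6\right)^{2} \right)} \right)} = \left(\left(\frac{3 \left(3 + 6\right)^{2}}{2}\right)^{2}\right)^{2} = \left(\left(\frac{3 \cdot 9^{2}}{2}\right)^{2}\right)^{2} = \left(\left(\frac{3}{2} \cdot 81\right)^{2}\right)^{2} = \left(\left(\frac{243}{2}\right)^{2}\right)^{2} = \left(\frac{59049}{4}\right)^{2} = \frac{3486784401}{16}$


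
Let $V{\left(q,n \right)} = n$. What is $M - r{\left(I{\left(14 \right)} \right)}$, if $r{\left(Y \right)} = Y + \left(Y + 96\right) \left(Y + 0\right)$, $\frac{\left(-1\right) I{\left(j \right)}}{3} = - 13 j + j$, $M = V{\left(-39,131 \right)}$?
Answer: $-302773$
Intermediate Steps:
$M = 131$
$I{\left(j \right)} = 36 j$ ($I{\left(j \right)} = - 3 \left(- 13 j + j\right) = - 3 \left(- 12 j\right) = 36 j$)
$r{\left(Y \right)} = Y + Y \left(96 + Y\right)$ ($r{\left(Y \right)} = Y + \left(96 + Y\right) Y = Y + Y \left(96 + Y\right)$)
$M - r{\left(I{\left(14 \right)} \right)} = 131 - 36 \cdot 14 \left(97 + 36 \cdot 14\right) = 131 - 504 \left(97 + 504\right) = 131 - 504 \cdot 601 = 131 - 302904 = -302773$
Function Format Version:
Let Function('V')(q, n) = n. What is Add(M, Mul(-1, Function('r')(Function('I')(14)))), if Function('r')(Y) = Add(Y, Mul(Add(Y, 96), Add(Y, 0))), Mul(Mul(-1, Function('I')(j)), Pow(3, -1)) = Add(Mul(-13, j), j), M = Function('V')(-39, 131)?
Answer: -302773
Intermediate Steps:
M = 131
Function('I')(j) = Mul(36, j) (Function('I')(j) = Mul(-3, Add(Mul(-13, j), j)) = Mul(-3, Mul(-12, j)) = Mul(36, j))
Function('r')(Y) = Add(Y, Mul(Y, Add(96, Y))) (Function('r')(Y) = Add(Y, Mul(Add(96, Y), Y)) = Add(Y, Mul(Y, Add(96, Y))))
Add(M, Mul(-1, Function('r')(Function('I')(14)))) = Add(131, Mul(-1, Mul(Mul(36, 14), Add(97, Mul(36, 14))))) = Add(131, Mul(-1, Mul(504, Add(97, 504)))) = Add(131, Mul(-1, Mul(504, 601))) = Add(131, Mul(-1, 302904)) = Add(131, -302904) = -302773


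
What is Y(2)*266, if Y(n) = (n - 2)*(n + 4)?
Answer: 0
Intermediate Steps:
Y(n) = (-2 + n)*(4 + n)
Y(2)*266 = (-8 + 2² + 2*2)*266 = (-8 + 4 + 4)*266 = 0*266 = 0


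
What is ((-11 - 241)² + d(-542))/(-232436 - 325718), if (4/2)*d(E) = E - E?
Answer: -31752/279077 ≈ -0.11378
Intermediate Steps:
d(E) = 0 (d(E) = (E - E)/2 = (½)*0 = 0)
((-11 - 241)² + d(-542))/(-232436 - 325718) = ((-11 - 241)² + 0)/(-232436 - 325718) = ((-252)² + 0)/(-558154) = (63504 + 0)*(-1/558154) = 63504*(-1/558154) = -31752/279077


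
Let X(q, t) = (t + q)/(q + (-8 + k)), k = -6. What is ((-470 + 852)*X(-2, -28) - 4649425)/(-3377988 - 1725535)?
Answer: 18594835/20414092 ≈ 0.91088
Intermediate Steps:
X(q, t) = (q + t)/(-14 + q) (X(q, t) = (t + q)/(q + (-8 - 6)) = (q + t)/(q - 14) = (q + t)/(-14 + q))
((-470 + 852)*X(-2, -28) - 4649425)/(-3377988 - 1725535) = ((-470 + 852)*((-2 - 28)/(-14 - 2)) - 4649425)/(-3377988 - 1725535) = (382*(-30/(-16)) - 4649425)/(-5103523) = (382*(-1/16*(-30)) - 4649425)*(-1/5103523) = (382*(15/8) - 4649425)*(-1/5103523) = (2865/4 - 4649425)*(-1/5103523) = -18594835/4*(-1/5103523) = 18594835/20414092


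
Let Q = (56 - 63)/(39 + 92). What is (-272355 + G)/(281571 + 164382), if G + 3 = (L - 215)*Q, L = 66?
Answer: -35677855/58419843 ≈ -0.61071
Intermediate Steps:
Q = -7/131 ≈ -0.053435
G = 650/131 (G = -3 + (66 - 215)*(-7/131) = -3 - 149*(-7/131) = -3 + 1043/131 = 650/131 ≈ 4.9618)
(-272355 + G)/(281571 + 164382) = (-272355 + 650/131)/(281571 + 164382) = -35677855/131/445953 = -35677855/131*1/445953 = -35677855/58419843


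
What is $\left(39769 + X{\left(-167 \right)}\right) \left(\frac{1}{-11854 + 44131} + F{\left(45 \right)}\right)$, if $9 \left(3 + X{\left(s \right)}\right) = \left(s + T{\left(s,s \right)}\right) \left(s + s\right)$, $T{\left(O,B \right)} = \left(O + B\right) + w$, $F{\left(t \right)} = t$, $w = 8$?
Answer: $\frac{758994823096}{290493} \approx 2.6128 \cdot 10^{6}$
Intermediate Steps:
$T{\left(O,B \right)} = 8 + B + O$ ($T{\left(O,B \right)} = \left(O + B\right) + 8 = \left(B + O\right) + 8 = 8 + B + O$)
$X{\left(s \right)} = -3 + \frac{2 s \left(8 + 3 s\right)}{9}$ ($X{\left(s \right)} = -3 + \frac{\left(s + \left(8 + s + s\right)\right) \left(s + s\right)}{9} = -3 + \frac{\left(s + \left(8 + 2 s\right)\right) 2 s}{9} = -3 + \frac{\left(8 + 3 s\right) 2 s}{9} = -3 + \frac{2 s \left(8 + 3 s\right)}{9}$)
$\left(39769 + X{\left(-167 \right)}\right) \left(\frac{1}{-11854 + 44131} + F{\left(45 \right)}\right) = \left(39769 + \left(-3 + \frac{2 \left(-167\right)^{2}}{3} + \frac{16}{9} \left(-167\right)\right)\right) \left(\frac{1}{-11854 + 44131} + 45\right) = \left(39769 - - \frac{164635}{9}\right) \left(\frac{1}{32277} + 45\right) = \left(39769 + \frac{164635}{9}\right) \frac{1452466}{32277} = \frac{522556}{9} \cdot \frac{1452466}{32277} = \frac{758994823096}{290493}$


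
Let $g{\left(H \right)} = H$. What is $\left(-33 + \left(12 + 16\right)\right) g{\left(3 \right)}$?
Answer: $-15$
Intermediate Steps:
$\left(-33 + \left(12 + 16\right)\right) g{\left(3 \right)} = \left(-33 + \left(12 + 16\right)\right) 3 = \left(-33 + 28\right) 3 = \left(-5\right) 3 = -15$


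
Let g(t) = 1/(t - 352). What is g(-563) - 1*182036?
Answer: -166562941/915 ≈ -1.8204e+5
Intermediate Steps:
g(t) = 1/(-352 + t)
g(-563) - 1*182036 = 1/(-352 - 563) - 1*182036 = 1/(-915) - 182036 = -1/915 - 182036 = -166562941/915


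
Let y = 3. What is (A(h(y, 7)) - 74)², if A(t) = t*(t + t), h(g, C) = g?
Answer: 3136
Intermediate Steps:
A(t) = 2*t² (A(t) = t*(2*t) = 2*t²)
(A(h(y, 7)) - 74)² = (2*3² - 74)² = (2*9 - 74)² = (18 - 74)² = (-56)² = 3136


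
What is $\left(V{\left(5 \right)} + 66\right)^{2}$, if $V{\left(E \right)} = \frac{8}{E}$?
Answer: $\frac{114244}{25} \approx 4569.8$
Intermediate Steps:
$\left(V{\left(5 \right)} + 66\right)^{2} = \left(\frac{8}{5} + 66\right)^{2} = \left(\frac{338}{5}\right)^{2} = \frac{114244}{25}$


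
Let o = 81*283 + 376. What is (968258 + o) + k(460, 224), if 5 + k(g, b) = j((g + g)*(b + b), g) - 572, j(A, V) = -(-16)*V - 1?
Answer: 998339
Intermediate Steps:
o = 23299 (o = 22923 + 376 = 23299)
j(A, V) = -1 + 16*V (j(A, V) = 16*V - 1 = -1 + 16*V)
k(g, b) = -578 + 16*g (k(g, b) = -5 + ((-1 + 16*g) - 572) = -5 + (-573 + 16*g) = -578 + 16*g)
(968258 + o) + k(460, 224) = (968258 + 23299) + (-578 + 16*460) = 991557 + (-578 + 7360) = 991557 + 6782 = 998339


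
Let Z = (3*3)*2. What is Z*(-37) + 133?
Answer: -533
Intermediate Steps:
Z = 18 (Z = 9*2 = 18)
Z*(-37) + 133 = 18*(-37) + 133 = -666 + 133 = -533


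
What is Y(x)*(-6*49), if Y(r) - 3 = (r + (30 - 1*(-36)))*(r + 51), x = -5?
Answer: -825846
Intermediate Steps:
Y(r) = 3 + (51 + r)*(66 + r) (Y(r) = 3 + (r + (30 - 1*(-36)))*(r + 51) = 3 + (r + (30 + 36))*(51 + r) = 3 + (r + 66)*(51 + r) = 3 + (66 + r)*(51 + r) = 3 + (51 + r)*(66 + r))
Y(x)*(-6*49) = (3369 + (-5)**2 + 117*(-5))*(-6*49) = (3369 + 25 - 585)*(-294) = 2809*(-294) = -825846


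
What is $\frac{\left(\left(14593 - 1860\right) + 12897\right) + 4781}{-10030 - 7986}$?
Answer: $- \frac{30411}{18016} \approx -1.688$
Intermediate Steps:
$\frac{\left(\left(14593 - 1860\right) + 12897\right) + 4781}{-10030 - 7986} = \frac{\left(12733 + 12897\right) + 4781}{-18016} = \left(25630 + 4781\right) \left(- \frac{1}{18016}\right) = 30411 \left(- \frac{1}{18016}\right) = - \frac{30411}{18016}$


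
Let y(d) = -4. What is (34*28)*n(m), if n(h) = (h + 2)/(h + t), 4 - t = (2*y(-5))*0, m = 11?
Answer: 12376/15 ≈ 825.07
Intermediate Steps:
t = 4 (t = 4 - 2*(-4)*0 = 4 - (-8)*0 = 4 - 1*0 = 4 + 0 = 4)
n(h) = (2 + h)/(4 + h) (n(h) = (h + 2)/(h + 4) = (2 + h)/(4 + h))
(34*28)*n(m) = (34*28)*((2 + 11)/(4 + 11)) = 952*(13/15) = 12376/15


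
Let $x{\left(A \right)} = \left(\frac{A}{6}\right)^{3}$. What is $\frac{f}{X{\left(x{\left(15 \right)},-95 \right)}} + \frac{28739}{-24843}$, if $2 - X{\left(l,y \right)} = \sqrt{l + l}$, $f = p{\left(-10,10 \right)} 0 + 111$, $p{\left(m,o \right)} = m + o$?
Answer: $- \frac{25193135}{2707887} - \frac{1110 \sqrt{5}}{109} \approx -32.075$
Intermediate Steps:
$x{\left(A \right)} = \frac{A^{3}}{216}$ ($x{\left(A \right)} = \left(A \frac{1}{6}\right)^{3} = \left(\frac{A}{6}\right)^{3} = \frac{A^{3}}{216}$)
$f = 111$ ($f = \left(-10 + 10\right) 0 + 111 = 0 \cdot 0 + 111 = 0 + 111 = 111$)
$X{\left(l,y \right)} = 2 - \sqrt{2} \sqrt{l}$ ($X{\left(l,y \right)} = 2 - \sqrt{l + l} = 2 - \sqrt{2 l} = 2 - \sqrt{2} \sqrt{l}$)
$\frac{f}{X{\left(x{\left(15 \right)},-95 \right)}} + \frac{28739}{-24843} = \frac{111}{2 - \sqrt{2} \sqrt{\frac{15^{3}}{216}}} + \frac{28739}{-24843} = \frac{111}{2 - \sqrt{2} \sqrt{\frac{1}{216} \cdot 3375}} + 28739 \left(- \frac{1}{24843}\right) = \frac{111}{2 - \sqrt{2} \sqrt{\frac{125}{8}}} - \frac{28739}{24843} = \frac{111}{2 - \sqrt{2} \frac{5 \sqrt{10}}{4}} - \frac{28739}{24843} = \frac{111}{2 - \frac{5 \sqrt{5}}{2}} - \frac{28739}{24843} = - \frac{28739}{24843} + \frac{111}{2 - \frac{5 \sqrt{5}}{2}}$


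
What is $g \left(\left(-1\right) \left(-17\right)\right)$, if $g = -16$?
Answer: $-272$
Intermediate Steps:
$g \left(\left(-1\right) \left(-17\right)\right) = - 16 \left(\left(-1\right) \left(-17\right)\right) = \left(-16\right) 17 = -272$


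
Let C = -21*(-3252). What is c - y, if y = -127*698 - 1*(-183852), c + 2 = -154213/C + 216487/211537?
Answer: -1375419721044409/14446284804 ≈ -95209.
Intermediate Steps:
C = 68292
c = -46729994785/14446284804 (c = -2 + (-154213/68292 + 216487/211537) = -2 - 17837425177/14446284804 = -46729994785/14446284804 ≈ -3.2347)
y = 95206 (y = -88646 + 183852 = 95206)
c - y = -46729994785/14446284804 - 1*95206 = -46729994785/14446284804 - 95206 = -1375419721044409/14446284804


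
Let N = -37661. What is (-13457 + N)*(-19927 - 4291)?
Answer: 1237975724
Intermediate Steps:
(-13457 + N)*(-19927 - 4291) = (-13457 - 37661)*(-19927 - 4291) = -51118*(-24218) = 1237975724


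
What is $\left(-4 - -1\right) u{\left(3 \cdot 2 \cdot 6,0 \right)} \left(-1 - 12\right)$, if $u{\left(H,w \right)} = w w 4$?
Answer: $0$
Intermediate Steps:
$u{\left(H,w \right)} = 4 w^{2}$ ($u{\left(H,w \right)} = w^{2} \cdot 4 = 4 w^{2}$)
$\left(-4 - -1\right) u{\left(3 \cdot 2 \cdot 6,0 \right)} \left(-1 - 12\right) = \left(-4 - -1\right) 4 \cdot 0^{2} \left(-1 - 12\right) = \left(-4 + 1\right) 4 \cdot 0 \left(-13\right) = \left(-3\right) 0 \left(-13\right) = 0 \left(-13\right) = 0$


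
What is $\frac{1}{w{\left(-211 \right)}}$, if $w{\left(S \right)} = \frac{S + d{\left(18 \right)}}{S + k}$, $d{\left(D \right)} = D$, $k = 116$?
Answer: $\frac{95}{193} \approx 0.49223$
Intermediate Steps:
$w{\left(S \right)} = \frac{18 + S}{116 + S}$ ($w{\left(S \right)} = \frac{S + 18}{S + 116} = \frac{18 + S}{116 + S}$)
$\frac{1}{w{\left(-211 \right)}} = \frac{1}{\frac{1}{116 - 211} \left(18 - 211\right)} = \frac{1}{\frac{1}{-95} \left(-193\right)} = \frac{1}{\left(- \frac{1}{95}\right) \left(-193\right)} = \frac{1}{\frac{193}{95}} = \frac{95}{193}$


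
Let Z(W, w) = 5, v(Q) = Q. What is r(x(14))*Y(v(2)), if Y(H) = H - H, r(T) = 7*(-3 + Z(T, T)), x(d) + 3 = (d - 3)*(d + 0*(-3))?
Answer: 0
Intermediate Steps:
x(d) = -3 + d*(-3 + d) (x(d) = -3 + (d - 3)*(d + 0*(-3)) = -3 + (-3 + d)*(d + 0) = -3 + (-3 + d)*d = -3 + d*(-3 + d))
r(T) = 14 (r(T) = 7*(-3 + 5) = 7*2 = 14)
Y(H) = 0
r(x(14))*Y(v(2)) = 14*0 = 0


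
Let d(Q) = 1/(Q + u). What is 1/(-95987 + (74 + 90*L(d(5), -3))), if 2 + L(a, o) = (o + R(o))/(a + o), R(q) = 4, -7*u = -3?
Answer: -107/10285371 ≈ -1.0403e-5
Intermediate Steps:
u = 3/7 (u = -⅐*(-3) = 3/7 ≈ 0.42857)
d(Q) = 1/(3/7 + Q) (d(Q) = 1/(Q + 3/7) = 1/(3/7 + Q))
L(a, o) = -2 + (4 + o)/(a + o) (L(a, o) = -2 + (o + 4)/(a + o) = -2 + (4 + o)/(a + o))
1/(-95987 + (74 + 90*L(d(5), -3))) = 1/(-95987 + (74 + 90*((4 - 1*(-3) - 14/(3 + 7*5))/(7/(3 + 7*5) - 3)))) = 1/(-95987 + (74 + 90*((4 + 3 - 14/(3 + 35))/(7/(3 + 35) - 3)))) = 1/(-95987 + (74 + 90*((4 + 3 - 14/38)/(7/38 - 3)))) = 1/(-95987 + (74 + 90*((4 + 3 - 14/38)/(7*(1/38) - 3)))) = 1/(-95987 + (74 + 90*((4 + 3 - 2*7/38)/(7/38 - 3)))) = 1/(-95987 + (74 + 90*((4 + 3 - 7/19)/(-107/38)))) = 1/(-95987 + (74 + 90*(-38/107*126/19))) = 1/(-95987 + (74 + 90*(-252/107))) = 1/(-95987 + (74 - 22680/107)) = 1/(-95987 - 14762/107) = 1/(-10285371/107) = -107/10285371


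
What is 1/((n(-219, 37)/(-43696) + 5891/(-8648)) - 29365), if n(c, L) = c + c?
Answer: -11808844/346774629851 ≈ -3.4053e-5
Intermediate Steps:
n(c, L) = 2*c
1/((n(-219, 37)/(-43696) + 5891/(-8648)) - 29365) = 1/(((2*(-219))/(-43696) + 5891/(-8648)) - 29365) = 1/((-438*(-1/43696) + 5891*(-1/8648)) - 29365) = 1/((219/21848 - 5891/8648) - 29365) = 1/(-7925791/11808844 - 29365) = 1/(-346774629851/11808844) = -11808844/346774629851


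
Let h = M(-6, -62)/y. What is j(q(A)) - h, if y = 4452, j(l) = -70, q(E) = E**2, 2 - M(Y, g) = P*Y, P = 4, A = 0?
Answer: -155833/2226 ≈ -70.006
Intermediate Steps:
M(Y, g) = 2 - 4*Y
h = 13/2226 (h = (2 - 4*(-6))/4452 = (2 + 24)*(1/4452) = 26*(1/4452) = 13/2226 ≈ 0.0058401)
j(q(A)) - h = -70 - 1*13/2226 = -70 - 13/2226 = -155833/2226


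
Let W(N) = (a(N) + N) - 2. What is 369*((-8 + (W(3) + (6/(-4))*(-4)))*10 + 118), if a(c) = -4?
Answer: 25092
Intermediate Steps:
W(N) = -6 + N (W(N) = (-4 + N) - 2 = -6 + N)
369*((-8 + (W(3) + (6/(-4))*(-4)))*10 + 118) = 369*((-8 + ((-6 + 3) + (6/(-4))*(-4)))*10 + 118) = 369*((-8 + (-3 + (6*(-1/4))*(-4)))*10 + 118) = 369*((-8 + (-3 - 3/2*(-4)))*10 + 118) = 369*((-8 + (-3 + 6))*10 + 118) = 369*((-8 + 3)*10 + 118) = 369*(-5*10 + 118) = 369*(-50 + 118) = 369*68 = 25092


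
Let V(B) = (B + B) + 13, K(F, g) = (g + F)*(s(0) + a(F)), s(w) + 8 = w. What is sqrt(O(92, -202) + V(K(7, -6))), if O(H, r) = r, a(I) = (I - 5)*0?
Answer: I*sqrt(205) ≈ 14.318*I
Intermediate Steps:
a(I) = 0 (a(I) = (-5 + I)*0 = 0)
s(w) = -8 + w
K(F, g) = -8*F - 8*g (K(F, g) = (g + F)*((-8 + 0) + 0) = (F + g)*(-8 + 0) = (F + g)*(-8) = -8*F - 8*g)
V(B) = 13 + 2*B (V(B) = 2*B + 13 = 13 + 2*B)
sqrt(O(92, -202) + V(K(7, -6))) = sqrt(-202 + (13 + 2*(-8*7 - 8*(-6)))) = sqrt(-202 + (13 + 2*(-56 + 48))) = sqrt(-202 + (13 + 2*(-8))) = sqrt(-202 + (13 - 16)) = sqrt(-202 - 3) = sqrt(-205) = I*sqrt(205)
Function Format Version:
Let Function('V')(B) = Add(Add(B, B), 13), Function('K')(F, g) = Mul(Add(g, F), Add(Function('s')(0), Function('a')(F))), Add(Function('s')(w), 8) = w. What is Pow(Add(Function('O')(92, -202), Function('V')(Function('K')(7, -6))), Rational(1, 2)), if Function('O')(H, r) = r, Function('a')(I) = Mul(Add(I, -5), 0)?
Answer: Mul(I, Pow(205, Rational(1, 2))) ≈ Mul(14.318, I)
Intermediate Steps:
Function('a')(I) = 0 (Function('a')(I) = Mul(Add(-5, I), 0) = 0)
Function('s')(w) = Add(-8, w)
Function('K')(F, g) = Add(Mul(-8, F), Mul(-8, g)) (Function('K')(F, g) = Mul(Add(g, F), Add(Add(-8, 0), 0)) = Mul(Add(F, g), Add(-8, 0)) = Mul(Add(F, g), -8) = Add(Mul(-8, F), Mul(-8, g)))
Function('V')(B) = Add(13, Mul(2, B)) (Function('V')(B) = Add(Mul(2, B), 13) = Add(13, Mul(2, B)))
Pow(Add(Function('O')(92, -202), Function('V')(Function('K')(7, -6))), Rational(1, 2)) = Pow(Add(-202, Add(13, Mul(2, Add(Mul(-8, 7), Mul(-8, -6))))), Rational(1, 2)) = Pow(Add(-202, Add(13, Mul(2, Add(-56, 48)))), Rational(1, 2)) = Pow(Add(-202, Add(13, Mul(2, -8))), Rational(1, 2)) = Pow(Add(-202, Add(13, -16)), Rational(1, 2)) = Pow(Add(-202, -3), Rational(1, 2)) = Pow(-205, Rational(1, 2)) = Mul(I, Pow(205, Rational(1, 2)))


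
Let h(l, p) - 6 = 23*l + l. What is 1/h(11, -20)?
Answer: 1/270 ≈ 0.0037037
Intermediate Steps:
h(l, p) = 6 + 24*l (h(l, p) = 6 + (23*l + l) = 6 + 24*l)
1/h(11, -20) = 1/(6 + 24*11) = 1/(6 + 264) = 1/270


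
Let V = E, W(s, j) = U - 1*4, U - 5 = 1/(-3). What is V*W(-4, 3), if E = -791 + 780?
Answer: -22/3 ≈ -7.3333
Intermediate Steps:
U = 14/3 (U = 5 + 1/(-3) = 5 - 1/3 = 14/3 ≈ 4.6667)
E = -11
W(s, j) = 2/3 (W(s, j) = 14/3 - 1*4 = 14/3 - 4 = 2/3)
V = -11
V*W(-4, 3) = -11*2/3 = -22/3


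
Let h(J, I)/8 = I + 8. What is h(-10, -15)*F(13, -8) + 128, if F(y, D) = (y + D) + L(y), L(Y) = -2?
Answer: -40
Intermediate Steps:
F(y, D) = -2 + D + y (F(y, D) = (y + D) - 2 = (D + y) - 2 = -2 + D + y)
h(J, I) = 64 + 8*I (h(J, I) = 8*(I + 8) = 8*(8 + I) = 64 + 8*I)
h(-10, -15)*F(13, -8) + 128 = (64 + 8*(-15))*(-2 - 8 + 13) + 128 = (64 - 120)*3 + 128 = -56*3 + 128 = -168 + 128 = -40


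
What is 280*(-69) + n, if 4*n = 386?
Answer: -38447/2 ≈ -19224.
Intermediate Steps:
n = 193/2 (n = (¼)*386 = 193/2 ≈ 96.500)
280*(-69) + n = 280*(-69) + 193/2 = -19320 + 193/2 = -38447/2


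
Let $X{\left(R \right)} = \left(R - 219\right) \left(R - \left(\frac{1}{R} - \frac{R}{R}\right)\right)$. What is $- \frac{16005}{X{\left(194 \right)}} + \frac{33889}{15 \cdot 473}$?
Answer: $\frac{196652497}{24399705} \approx 8.0596$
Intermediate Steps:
$X{\left(R \right)} = \left(-219 + R\right) \left(1 + R - \frac{1}{R}\right)$ ($X{\left(R \right)} = \left(-219 + R\right) \left(R + \left(- \frac{1}{R} + 1\right)\right) = \left(-219 + R\right) \left(R + \left(1 - \frac{1}{R}\right)\right) = \left(-219 + R\right) \left(1 + R - \frac{1}{R}\right)$)
$- \frac{16005}{X{\left(194 \right)}} + \frac{33889}{15 \cdot 473} = - \frac{16005}{-220 + 194^{2} - 42292 + \frac{219}{194}} + \frac{33889}{15 \cdot 473} = - \frac{16005}{-220 + 37636 - 42292 + 219 \cdot \frac{1}{194}} + \frac{33889}{7095} = - \frac{16005}{-220 + 37636 - 42292 + \frac{219}{194}} + 33889 \cdot \frac{1}{7095} = - \frac{16005}{- \frac{945725}{194}} + \frac{33889}{7095} = \left(-16005\right) \left(- \frac{194}{945725}\right) + \frac{33889}{7095} = \frac{56454}{17195} + \frac{33889}{7095} = \frac{196652497}{24399705}$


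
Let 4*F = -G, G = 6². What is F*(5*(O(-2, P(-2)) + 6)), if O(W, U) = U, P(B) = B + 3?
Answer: -315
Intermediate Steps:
P(B) = 3 + B
G = 36
F = -9 (F = (-1*36)/4 = (¼)*(-36) = -9)
F*(5*(O(-2, P(-2)) + 6)) = -45*((3 - 2) + 6) = -45*(1 + 6) = -45*7 = -9*35 = -315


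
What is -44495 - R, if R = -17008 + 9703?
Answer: -37190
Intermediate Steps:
R = -7305
-44495 - R = -44495 - 1*(-7305) = -44495 + 7305 = -37190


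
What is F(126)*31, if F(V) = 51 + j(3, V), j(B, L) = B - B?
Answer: 1581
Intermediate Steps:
j(B, L) = 0
F(V) = 51 (F(V) = 51 + 0 = 51)
F(126)*31 = 51*31 = 1581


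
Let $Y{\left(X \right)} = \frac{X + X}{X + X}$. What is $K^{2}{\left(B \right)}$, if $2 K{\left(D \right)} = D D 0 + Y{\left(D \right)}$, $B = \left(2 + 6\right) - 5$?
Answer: $\frac{1}{4} \approx 0.25$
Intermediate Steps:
$B = 3$ ($B = 8 - 5 = 3$)
$Y{\left(X \right)} = 1$ ($Y{\left(X \right)} = \frac{2 X}{2 X} = 2 X \frac{1}{2 X} = 1$)
$K{\left(D \right)} = \frac{1}{2}$ ($K{\left(D \right)} = \frac{D D 0 + 1}{2} = \frac{D^{2} \cdot 0 + 1}{2} = \frac{0 + 1}{2} = \frac{1}{2} \cdot 1 = \frac{1}{2}$)
$K^{2}{\left(B \right)} = \left(\frac{1}{2}\right)^{2} = \frac{1}{4}$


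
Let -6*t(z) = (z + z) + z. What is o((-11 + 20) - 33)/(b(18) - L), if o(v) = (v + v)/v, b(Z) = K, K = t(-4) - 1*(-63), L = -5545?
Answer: 1/2805 ≈ 0.00035651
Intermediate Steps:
t(z) = -z/2 (t(z) = -((z + z) + z)/6 = -(2*z + z)/6 = -z/2)
K = 65 (K = -½*(-4) - 1*(-63) = 2 + 63 = 65)
b(Z) = 65
o(v) = 2 (o(v) = (2*v)/v = 2)
o((-11 + 20) - 33)/(b(18) - L) = 2/(65 - 1*(-5545)) = 2/(65 + 5545) = 2/5610 = 2*(1/5610) = 1/2805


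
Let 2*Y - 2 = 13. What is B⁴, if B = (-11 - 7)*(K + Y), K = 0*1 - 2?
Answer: 96059601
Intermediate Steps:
Y = 15/2 (Y = 1 + (½)*13 = 1 + 13/2 = 15/2 ≈ 7.5000)
K = -2 (K = 0 - 2 = -2)
B = -99 (B = (-11 - 7)*(-2 + 15/2) = -18*11/2 = -99)
B⁴ = (-99)⁴ = 96059601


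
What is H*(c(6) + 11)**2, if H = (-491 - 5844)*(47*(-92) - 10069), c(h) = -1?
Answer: 9117965500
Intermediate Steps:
H = 91179655 (H = -6335*(-4324 - 10069) = -6335*(-14393) = 91179655)
H*(c(6) + 11)**2 = 91179655*(-1 + 11)**2 = 91179655*10**2 = 91179655*100 = 9117965500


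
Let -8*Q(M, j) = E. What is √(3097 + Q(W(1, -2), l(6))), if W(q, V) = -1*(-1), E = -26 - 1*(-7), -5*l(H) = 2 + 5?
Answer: 3*√5510/4 ≈ 55.672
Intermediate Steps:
l(H) = -7/5 (l(H) = -(2 + 5)/5 = -⅕*7 = -7/5)
E = -19 (E = -26 + 7 = -19)
W(q, V) = 1
Q(M, j) = 19/8 (Q(M, j) = -⅛*(-19) = 19/8)
√(3097 + Q(W(1, -2), l(6))) = √(3097 + 19/8) = √(24795/8) = 3*√5510/4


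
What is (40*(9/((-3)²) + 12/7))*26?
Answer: 19760/7 ≈ 2822.9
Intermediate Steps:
(40*(9/((-3)²) + 12/7))*26 = (40*(9/9 + 12*(⅐)))*26 = (40*(9*(⅑) + 12/7))*26 = (40*(1 + 12/7))*26 = (40*(19/7))*26 = (760/7)*26 = 19760/7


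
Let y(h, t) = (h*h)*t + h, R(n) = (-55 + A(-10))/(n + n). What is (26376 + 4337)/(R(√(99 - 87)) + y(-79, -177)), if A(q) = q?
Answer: -1628628324864/58581198221183 + 7985380*√3/58581198221183 ≈ -0.027801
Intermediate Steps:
R(n) = -65/(2*n) (R(n) = (-55 - 10)/(n + n) = -65*1/(2*n) = -65/(2*n))
y(h, t) = h + t*h² (y(h, t) = h²*t + h = t*h² + h = h + t*h²)
(26376 + 4337)/(R(√(99 - 87)) + y(-79, -177)) = (26376 + 4337)/(-65/(2*√(99 - 87)) - 79*(1 - 79*(-177))) = 30713/(-65*√3/6/2 - 79*(1 + 13983)) = 30713/(-65*√3/6/2 - 79*13984) = 30713/(-65*√3/12 - 1104736) = 30713/(-1104736 - 65*√3/12)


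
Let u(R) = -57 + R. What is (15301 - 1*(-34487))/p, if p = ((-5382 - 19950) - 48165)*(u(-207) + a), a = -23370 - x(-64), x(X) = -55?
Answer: 16596/577661921 ≈ 2.8730e-5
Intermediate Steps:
a = -23315 (a = -23370 - 1*(-55) = -23370 + 55 = -23315)
p = 1732985763 (p = ((-5382 - 19950) - 48165)*((-57 - 207) - 23315) = (-25332 - 48165)*(-264 - 23315) = -73497*(-23579) = 1732985763)
(15301 - 1*(-34487))/p = (15301 - 1*(-34487))/1732985763 = (15301 + 34487)*(1/1732985763) = 49788*(1/1732985763) = 16596/577661921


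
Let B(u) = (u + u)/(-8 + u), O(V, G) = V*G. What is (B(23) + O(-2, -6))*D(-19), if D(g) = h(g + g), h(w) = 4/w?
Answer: -452/285 ≈ -1.5860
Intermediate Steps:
O(V, G) = G*V
D(g) = 2/g (D(g) = 4/(g + g) = 4/((2*g)) = 4*(1/(2*g)) = 2/g)
B(u) = 2*u/(-8 + u) (B(u) = (2*u)/(-8 + u) = 2*u/(-8 + u))
(B(23) + O(-2, -6))*D(-19) = (2*23/(-8 + 23) - 6*(-2))*(2/(-19)) = (2*23/15 + 12)*(2*(-1/19)) = (2*23*(1/15) + 12)*(-2/19) = (46/15 + 12)*(-2/19) = (226/15)*(-2/19) = -452/285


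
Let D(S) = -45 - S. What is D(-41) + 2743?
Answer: 2739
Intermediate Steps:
D(-41) + 2743 = (-45 - 1*(-41)) + 2743 = (-45 + 41) + 2743 = -4 + 2743 = 2739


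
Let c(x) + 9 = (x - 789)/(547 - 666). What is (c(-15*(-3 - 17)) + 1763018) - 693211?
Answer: 127306451/119 ≈ 1.0698e+6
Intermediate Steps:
c(x) = -282/119 - x/119 (c(x) = -9 + (x - 789)/(547 - 666) = -9 + (-789 + x)/(-119) = -9 + (-789 + x)*(-1/119) = -9 + (789/119 - x/119) = -282/119 - x/119)
(c(-15*(-3 - 17)) + 1763018) - 693211 = ((-282/119 - (-15)*(-3 - 17)/119) + 1763018) - 693211 = ((-282/119 - (-15)*(-20)/119) + 1763018) - 693211 = ((-282/119 - 1/119*300) + 1763018) - 693211 = ((-282/119 - 300/119) + 1763018) - 693211 = (-582/119 + 1763018) - 693211 = 209798560/119 - 693211 = 127306451/119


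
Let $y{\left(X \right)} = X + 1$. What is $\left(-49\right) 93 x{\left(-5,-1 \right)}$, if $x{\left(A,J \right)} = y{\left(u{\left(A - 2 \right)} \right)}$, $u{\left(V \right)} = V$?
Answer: $27342$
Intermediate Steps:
$y{\left(X \right)} = 1 + X$
$x{\left(A,J \right)} = -1 + A$ ($x{\left(A,J \right)} = 1 + \left(A - 2\right) = 1 + \left(-2 + A\right) = -1 + A$)
$\left(-49\right) 93 x{\left(-5,-1 \right)} = \left(-49\right) 93 \left(-1 - 5\right) = \left(-4557\right) \left(-6\right) = 27342$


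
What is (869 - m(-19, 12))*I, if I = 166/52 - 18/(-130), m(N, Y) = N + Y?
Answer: 189654/65 ≈ 2917.8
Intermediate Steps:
I = 433/130 (I = 166*(1/52) - 18*(-1/130) = 83/26 + 9/65 = 433/130 ≈ 3.3308)
(869 - m(-19, 12))*I = (869 - (-19 + 12))*(433/130) = (869 - 1*(-7))*(433/130) = (869 + 7)*(433/130) = 876*(433/130) = 189654/65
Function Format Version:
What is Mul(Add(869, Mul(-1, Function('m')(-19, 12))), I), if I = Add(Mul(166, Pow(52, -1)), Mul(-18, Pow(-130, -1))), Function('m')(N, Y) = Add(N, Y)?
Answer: Rational(189654, 65) ≈ 2917.8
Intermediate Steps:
I = Rational(433, 130) (I = Add(Mul(166, Rational(1, 52)), Mul(-18, Rational(-1, 130))) = Add(Rational(83, 26), Rational(9, 65)) = Rational(433, 130) ≈ 3.3308)
Mul(Add(869, Mul(-1, Function('m')(-19, 12))), I) = Mul(Add(869, Mul(-1, Add(-19, 12))), Rational(433, 130)) = Mul(Add(869, Mul(-1, -7)), Rational(433, 130)) = Mul(Add(869, 7), Rational(433, 130)) = Mul(876, Rational(433, 130)) = Rational(189654, 65)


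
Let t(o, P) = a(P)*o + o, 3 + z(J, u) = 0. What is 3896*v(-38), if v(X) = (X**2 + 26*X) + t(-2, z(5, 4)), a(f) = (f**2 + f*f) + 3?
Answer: 1605152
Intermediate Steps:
z(J, u) = -3 (z(J, u) = -3 + 0 = -3)
a(f) = 3 + 2*f**2 (a(f) = (f**2 + f**2) + 3 = 2*f**2 + 3 = 3 + 2*f**2)
t(o, P) = o + o*(3 + 2*P**2) (t(o, P) = (3 + 2*P**2)*o + o = o*(3 + 2*P**2) + o = o + o*(3 + 2*P**2))
v(X) = -44 + X**2 + 26*X (v(X) = (X**2 + 26*X) + 2*(-2)*(2 + (-3)**2) = (X**2 + 26*X) + 2*(-2)*(2 + 9) = (X**2 + 26*X) + 2*(-2)*11 = (X**2 + 26*X) - 44 = -44 + X**2 + 26*X)
3896*v(-38) = 3896*(-44 + (-38)**2 + 26*(-38)) = 3896*(-44 + 1444 - 988) = 3896*412 = 1605152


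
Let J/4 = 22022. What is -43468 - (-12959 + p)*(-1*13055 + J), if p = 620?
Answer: 925788719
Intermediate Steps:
J = 88088 (J = 4*22022 = 88088)
-43468 - (-12959 + p)*(-1*13055 + J) = -43468 - (-12959 + 620)*(-1*13055 + 88088) = -43468 - (-12339)*(-13055 + 88088) = -43468 - (-12339)*75033 = -43468 - 1*(-925832187) = -43468 + 925832187 = 925788719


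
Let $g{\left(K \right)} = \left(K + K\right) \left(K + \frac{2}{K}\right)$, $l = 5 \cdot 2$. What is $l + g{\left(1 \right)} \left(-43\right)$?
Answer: $-248$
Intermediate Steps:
$l = 10$
$g{\left(K \right)} = 2 K \left(K + \frac{2}{K}\right)$
$l + g{\left(1 \right)} \left(-43\right) = 10 + \left(4 + 2 \cdot 1^{2}\right) \left(-43\right) = 10 + \left(4 + 2 \cdot 1\right) \left(-43\right) = 10 + \left(4 + 2\right) \left(-43\right) = 10 + 6 \left(-43\right) = 10 - 258 = -248$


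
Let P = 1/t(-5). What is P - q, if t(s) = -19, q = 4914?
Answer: -93367/19 ≈ -4914.1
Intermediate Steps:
P = -1/19 (P = 1/(-19) = -1/19 ≈ -0.052632)
P - q = -1/19 - 1*4914 = -1/19 - 4914 = -93367/19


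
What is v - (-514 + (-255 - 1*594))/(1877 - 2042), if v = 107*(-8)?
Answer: -142603/165 ≈ -864.26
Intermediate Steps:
v = -856
v - (-514 + (-255 - 1*594))/(1877 - 2042) = -856 - (-514 + (-255 - 1*594))/(1877 - 2042) = -856 - (-514 + (-255 - 594))/(-165) = -856 - (-514 - 849)*(-1)/165 = -856 - (-1363)*(-1)/165 = -856 - 1*1363/165 = -856 - 1363/165 = -142603/165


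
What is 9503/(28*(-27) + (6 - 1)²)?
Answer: -13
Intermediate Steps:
9503/(28*(-27) + (6 - 1)²) = 9503/(-756 + 5²) = 9503/(-756 + 25) = 9503/(-731) = 9503*(-1/731) = -13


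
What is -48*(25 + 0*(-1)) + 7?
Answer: -1193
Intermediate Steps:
-48*(25 + 0*(-1)) + 7 = -48*(25 + 0) + 7 = -48*25 + 7 = -1200 + 7 = -1193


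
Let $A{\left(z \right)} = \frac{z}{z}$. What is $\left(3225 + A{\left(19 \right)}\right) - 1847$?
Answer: $1379$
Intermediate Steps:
$A{\left(z \right)} = 1$
$\left(3225 + A{\left(19 \right)}\right) - 1847 = \left(3225 + 1\right) - 1847 = 3226 - 1847 = 1379$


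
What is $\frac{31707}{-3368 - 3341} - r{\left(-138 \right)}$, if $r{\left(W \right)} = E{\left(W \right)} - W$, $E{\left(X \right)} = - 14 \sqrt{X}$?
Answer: $- \frac{957549}{6709} + 14 i \sqrt{138} \approx -142.73 + 164.46 i$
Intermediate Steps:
$r{\left(W \right)} = - W - 14 \sqrt{W}$ ($r{\left(W \right)} = - 14 \sqrt{W} - W = - W - 14 \sqrt{W}$)
$\frac{31707}{-3368 - 3341} - r{\left(-138 \right)} = \frac{31707}{-3368 - 3341} - \left(\left(-1\right) \left(-138\right) - 14 \sqrt{-138}\right) = \frac{31707}{-3368 - 3341} - \left(138 - 14 i \sqrt{138}\right) = \frac{31707}{-6709} - \left(138 - 14 i \sqrt{138}\right) = 31707 \left(- \frac{1}{6709}\right) - \left(138 - 14 i \sqrt{138}\right) = - \frac{31707}{6709} - \left(138 - 14 i \sqrt{138}\right) = - \frac{957549}{6709} + 14 i \sqrt{138}$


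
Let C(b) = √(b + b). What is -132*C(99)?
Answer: -396*√22 ≈ -1857.4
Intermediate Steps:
C(b) = √2*√b (C(b) = √(2*b) = √2*√b)
-132*C(99) = -132*√2*√99 = -132*√2*3*√11 = -396*√22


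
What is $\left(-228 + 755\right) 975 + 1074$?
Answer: $514899$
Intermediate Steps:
$\left(-228 + 755\right) 975 + 1074 = 527 \cdot 975 + 1074 = 513825 + 1074 = 514899$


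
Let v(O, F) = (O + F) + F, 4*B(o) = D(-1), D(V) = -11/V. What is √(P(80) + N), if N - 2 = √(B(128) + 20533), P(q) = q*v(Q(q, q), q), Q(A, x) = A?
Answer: √(76808 + 6*√9127)/2 ≈ 139.09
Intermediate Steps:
B(o) = 11/4 (B(o) = (-11/(-1))/4 = (-11*(-1))/4 = (¼)*11 = 11/4)
v(O, F) = O + 2*F (v(O, F) = (F + O) + F = O + 2*F)
P(q) = 3*q² (P(q) = q*(q + 2*q) = q*(3*q) = 3*q²)
N = 2 + 3*√9127/2 (N = 2 + √(11/4 + 20533) = 2 + √(82143/4) = 2 + 3*√9127/2 ≈ 145.30)
√(P(80) + N) = √(3*80² + (2 + 3*√9127/2)) = √(3*6400 + (2 + 3*√9127/2)) = √(19200 + (2 + 3*√9127/2)) = √(19202 + 3*√9127/2)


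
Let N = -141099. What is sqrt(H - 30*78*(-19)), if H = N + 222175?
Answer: 4*sqrt(7846) ≈ 354.31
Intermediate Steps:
H = 81076 (H = -141099 + 222175 = 81076)
sqrt(H - 30*78*(-19)) = sqrt(81076 - 30*78*(-19)) = sqrt(81076 - 2340*(-19)) = sqrt(81076 + 44460) = sqrt(125536) = 4*sqrt(7846)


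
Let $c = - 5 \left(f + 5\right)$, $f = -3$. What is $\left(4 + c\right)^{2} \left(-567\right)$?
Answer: $-20412$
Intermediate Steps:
$c = -10$ ($c = - 5 \left(-3 + 5\right) = \left(-5\right) 2 = -10$)
$\left(4 + c\right)^{2} \left(-567\right) = \left(4 - 10\right)^{2} \left(-567\right) = \left(-6\right)^{2} \left(-567\right) = 36 \left(-567\right) = -20412$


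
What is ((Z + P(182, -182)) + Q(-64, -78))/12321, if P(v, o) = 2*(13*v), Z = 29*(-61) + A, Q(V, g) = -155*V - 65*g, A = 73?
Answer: 18026/12321 ≈ 1.4630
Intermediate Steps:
Z = -1696 (Z = 29*(-61) + 73 = -1769 + 73 = -1696)
P(v, o) = 26*v
((Z + P(182, -182)) + Q(-64, -78))/12321 = ((-1696 + 26*182) + (-155*(-64) - 65*(-78)))/12321 = ((-1696 + 4732) + (9920 + 5070))*(1/12321) = (3036 + 14990)*(1/12321) = 18026*(1/12321) = 18026/12321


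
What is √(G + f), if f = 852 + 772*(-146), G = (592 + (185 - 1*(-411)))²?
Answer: 2*√324871 ≈ 1139.9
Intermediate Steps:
G = 1411344 (G = (592 + (185 + 411))² = (592 + 596)² = 1188² = 1411344)
f = -111860 (f = 852 - 112712 = -111860)
√(G + f) = √(1411344 - 111860) = √1299484 = 2*√324871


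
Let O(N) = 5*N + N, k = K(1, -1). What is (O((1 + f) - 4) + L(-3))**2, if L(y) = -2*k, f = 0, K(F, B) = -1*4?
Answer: 100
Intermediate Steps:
K(F, B) = -4
k = -4
L(y) = 8 (L(y) = -2*(-4) = 8)
O(N) = 6*N
(O((1 + f) - 4) + L(-3))**2 = (6*((1 + 0) - 4) + 8)**2 = (6*(1 - 4) + 8)**2 = (6*(-3) + 8)**2 = (-18 + 8)**2 = (-10)**2 = 100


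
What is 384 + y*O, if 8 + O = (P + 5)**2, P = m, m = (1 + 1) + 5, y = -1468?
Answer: -199264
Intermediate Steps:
m = 7 (m = 2 + 5 = 7)
P = 7
O = 136 (O = -8 + (7 + 5)**2 = -8 + 12**2 = -8 + 144 = 136)
384 + y*O = 384 - 1468*136 = 384 - 199648 = -199264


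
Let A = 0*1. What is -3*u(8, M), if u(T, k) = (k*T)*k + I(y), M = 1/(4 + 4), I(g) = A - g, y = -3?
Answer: -75/8 ≈ -9.3750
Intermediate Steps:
A = 0
I(g) = -g (I(g) = 0 - g = -g)
M = 1/8 ≈ 0.12500
u(T, k) = 3 + T*k**2 (u(T, k) = (k*T)*k - 1*(-3) = (T*k)*k + 3 = T*k**2 + 3 = 3 + T*k**2)
-3*u(8, M) = -3*(3 + 8*(1/8)**2) = -3*(3 + 8*(1/64)) = -3*(3 + 1/8) = -3*25/8 = -75/8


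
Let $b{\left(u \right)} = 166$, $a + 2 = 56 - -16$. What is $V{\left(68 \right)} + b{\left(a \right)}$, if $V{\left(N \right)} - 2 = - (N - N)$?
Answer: $168$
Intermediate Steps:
$a = 70$ ($a = -2 + \left(56 - -16\right) = -2 + \left(56 + 16\right) = -2 + 72 = 70$)
$V{\left(N \right)} = 2$ ($V{\left(N \right)} = 2 - \left(N - N\right) = 2 - 0 = 2 + 0 = 2$)
$V{\left(68 \right)} + b{\left(a \right)} = 2 + 166 = 168$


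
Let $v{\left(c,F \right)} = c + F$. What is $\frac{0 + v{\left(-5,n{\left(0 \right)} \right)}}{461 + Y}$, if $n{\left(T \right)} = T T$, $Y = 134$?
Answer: $- \frac{1}{119} \approx -0.0084034$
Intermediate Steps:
$n{\left(T \right)} = T^{2}$
$v{\left(c,F \right)} = F + c$
$\frac{0 + v{\left(-5,n{\left(0 \right)} \right)}}{461 + Y} = \frac{0 - \left(5 - 0^{2}\right)}{461 + 134} = \frac{0 + \left(0 - 5\right)}{595} = \left(0 - 5\right) \frac{1}{595} = \left(-5\right) \frac{1}{595} = - \frac{1}{119}$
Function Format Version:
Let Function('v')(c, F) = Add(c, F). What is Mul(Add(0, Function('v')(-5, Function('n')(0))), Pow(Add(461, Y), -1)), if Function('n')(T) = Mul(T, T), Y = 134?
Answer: Rational(-1, 119) ≈ -0.0084034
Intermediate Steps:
Function('n')(T) = Pow(T, 2)
Function('v')(c, F) = Add(F, c)
Mul(Add(0, Function('v')(-5, Function('n')(0))), Pow(Add(461, Y), -1)) = Mul(Add(0, Add(Pow(0, 2), -5)), Pow(Add(461, 134), -1)) = Mul(Add(0, Add(0, -5)), Pow(595, -1)) = Mul(Add(0, -5), Rational(1, 595)) = Mul(-5, Rational(1, 595)) = Rational(-1, 119)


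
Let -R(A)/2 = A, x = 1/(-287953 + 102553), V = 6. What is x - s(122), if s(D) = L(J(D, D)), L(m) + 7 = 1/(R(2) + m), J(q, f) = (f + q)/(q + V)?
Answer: 92885333/12421800 ≈ 7.4776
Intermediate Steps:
x = -1/185400 (x = 1/(-185400) = -1/185400 ≈ -5.3937e-6)
J(q, f) = (f + q)/(6 + q) (J(q, f) = (f + q)/(q + 6) = (f + q)/(6 + q))
R(A) = -2*A
L(m) = -7 + 1/(-4 + m) (L(m) = -7 + 1/(-2*2 + m) = -7 + 1/(-4 + m))
s(D) = (29 - 14*D/(6 + D))/(-4 + 2*D/(6 + D)) (s(D) = (29 - 7*(D + D)/(6 + D))/(-4 + (D + D)/(6 + D)) = (29 - 7*2*D/(6 + D))/(-4 + (2*D)/(6 + D)) = (29 - 14*D/(6 + D))/(-4 + 2*D/(6 + D)))
x - s(122) = -1/185400 - 3*(-58 - 5*122)/(2*(12 + 122)) = -1/185400 - 3*(-58 - 610)/(2*134) = -1/185400 - 3*(-668)/(2*134) = -1/185400 - 1*(-501/67) = -1/185400 + 501/67 = 92885333/12421800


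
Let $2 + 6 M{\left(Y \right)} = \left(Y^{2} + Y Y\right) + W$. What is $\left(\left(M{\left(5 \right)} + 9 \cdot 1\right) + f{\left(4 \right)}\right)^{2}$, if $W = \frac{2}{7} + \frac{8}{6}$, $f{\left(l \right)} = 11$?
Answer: $\frac{3171961}{3969} \approx 799.18$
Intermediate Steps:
$W = \frac{34}{21}$ ($W = 2 \cdot \frac{1}{7} + 8 \cdot \frac{1}{6} = \frac{2}{7} + \frac{4}{3} = \frac{34}{21} \approx 1.619$)
$M{\left(Y \right)} = - \frac{4}{63} + \frac{Y^{2}}{3}$ ($M{\left(Y \right)} = - \frac{1}{3} + \frac{\left(Y^{2} + Y Y\right) + \frac{34}{21}}{6} = - \frac{1}{3} + \frac{\left(Y^{2} + Y^{2}\right) + \frac{34}{21}}{6} = - \frac{1}{3} + \frac{2 Y^{2} + \frac{34}{21}}{6} = - \frac{1}{3} + \frac{\frac{34}{21} + 2 Y^{2}}{6} = - \frac{1}{3} + \left(\frac{17}{63} + \frac{Y^{2}}{3}\right) = - \frac{4}{63} + \frac{Y^{2}}{3}$)
$\left(\left(M{\left(5 \right)} + 9 \cdot 1\right) + f{\left(4 \right)}\right)^{2} = \left(\left(\left(- \frac{4}{63} + \frac{5^{2}}{3}\right) + 9 \cdot 1\right) + 11\right)^{2} = \left(\left(\left(- \frac{4}{63} + \frac{1}{3} \cdot 25\right) + 9\right) + 11\right)^{2} = \left(\left(\left(- \frac{4}{63} + \frac{25}{3}\right) + 9\right) + 11\right)^{2} = \left(\left(\frac{521}{63} + 9\right) + 11\right)^{2} = \left(\frac{1088}{63} + 11\right)^{2} = \left(\frac{1781}{63}\right)^{2} = \frac{3171961}{3969}$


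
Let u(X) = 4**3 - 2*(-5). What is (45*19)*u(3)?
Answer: 63270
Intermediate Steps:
u(X) = 74 (u(X) = 64 + 10 = 74)
(45*19)*u(3) = (45*19)*74 = 855*74 = 63270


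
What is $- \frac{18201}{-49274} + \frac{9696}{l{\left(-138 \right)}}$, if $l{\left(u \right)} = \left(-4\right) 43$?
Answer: $- \frac{118657533}{2118782} \approx -56.003$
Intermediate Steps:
$l{\left(u \right)} = -172$
$- \frac{18201}{-49274} + \frac{9696}{l{\left(-138 \right)}} = - \frac{18201}{-49274} + \frac{9696}{-172} = \left(-18201\right) \left(- \frac{1}{49274}\right) + 9696 \left(- \frac{1}{172}\right) = \frac{18201}{49274} - \frac{2424}{43} = - \frac{118657533}{2118782}$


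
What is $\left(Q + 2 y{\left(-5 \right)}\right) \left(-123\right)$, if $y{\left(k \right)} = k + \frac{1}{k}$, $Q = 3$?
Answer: $\frac{4551}{5} \approx 910.2$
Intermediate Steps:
$\left(Q + 2 y{\left(-5 \right)}\right) \left(-123\right) = \left(3 + 2 \left(-5 + \frac{1}{-5}\right)\right) \left(-123\right) = \left(3 + 2 \left(-5 - \frac{1}{5}\right)\right) \left(-123\right) = \left(3 + 2 \left(- \frac{26}{5}\right)\right) \left(-123\right) = \left(3 - \frac{52}{5}\right) \left(-123\right) = \left(- \frac{37}{5}\right) \left(-123\right) = \frac{4551}{5}$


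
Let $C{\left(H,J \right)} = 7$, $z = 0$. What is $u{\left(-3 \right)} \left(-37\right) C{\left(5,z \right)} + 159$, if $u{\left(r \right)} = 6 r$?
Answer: $4821$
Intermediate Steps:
$u{\left(-3 \right)} \left(-37\right) C{\left(5,z \right)} + 159 = 6 \left(-3\right) \left(-37\right) 7 + 159 = \left(-18\right) \left(-37\right) 7 + 159 = 666 \cdot 7 + 159 = 4662 + 159 = 4821$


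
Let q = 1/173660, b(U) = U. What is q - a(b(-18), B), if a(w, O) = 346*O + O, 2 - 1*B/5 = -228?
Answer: -69299022999/173660 ≈ -3.9905e+5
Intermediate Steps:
B = 1150 (B = 10 - 5*(-228) = 10 + 1140 = 1150)
a(w, O) = 347*O
q = 1/173660 ≈ 5.7584e-6
q - a(b(-18), B) = 1/173660 - 347*1150 = 1/173660 - 1*399050 = 1/173660 - 399050 = -69299022999/173660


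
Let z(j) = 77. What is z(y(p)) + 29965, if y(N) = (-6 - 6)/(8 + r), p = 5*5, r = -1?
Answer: 30042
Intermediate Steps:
p = 25
y(N) = -12/7 (y(N) = (-6 - 6)/(8 - 1) = -12/7)
z(y(p)) + 29965 = 77 + 29965 = 30042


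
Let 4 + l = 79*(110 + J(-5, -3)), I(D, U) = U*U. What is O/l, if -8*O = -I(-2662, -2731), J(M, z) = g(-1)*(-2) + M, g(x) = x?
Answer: 7458361/67592 ≈ 110.34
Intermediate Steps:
I(D, U) = U**2
J(M, z) = 2 + M (J(M, z) = -1*(-2) + M = 2 + M)
l = 8449 (l = -4 + 79*(110 + (2 - 5)) = -4 + 79*(110 - 3) = -4 + 79*107 = -4 + 8453 = 8449)
O = 7458361/8 (O = -(-1)*(-2731)**2/8 = -(-1)*7458361/8 = -1/8*(-7458361) = 7458361/8 ≈ 9.3230e+5)
O/l = (7458361/8)/8449 = (7458361/8)*(1/8449) = 7458361/67592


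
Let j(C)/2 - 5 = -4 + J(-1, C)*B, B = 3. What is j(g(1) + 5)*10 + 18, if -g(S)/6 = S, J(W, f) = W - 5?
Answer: -322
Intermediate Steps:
J(W, f) = -5 + W
g(S) = -6*S
j(C) = -34 (j(C) = 10 + 2*(-4 + (-5 - 1)*3) = 10 + 2*(-4 - 6*3) = 10 + 2*(-4 - 18) = 10 + 2*(-22) = 10 - 44 = -34)
j(g(1) + 5)*10 + 18 = -34*10 + 18 = -340 + 18 = -322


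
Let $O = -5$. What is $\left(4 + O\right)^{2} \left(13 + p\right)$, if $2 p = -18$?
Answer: $4$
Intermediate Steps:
$p = -9$ ($p = \frac{1}{2} \left(-18\right) = -9$)
$\left(4 + O\right)^{2} \left(13 + p\right) = \left(4 - 5\right)^{2} \left(13 - 9\right) = \left(-1\right)^{2} \cdot 4 = 1 \cdot 4 = 4$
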